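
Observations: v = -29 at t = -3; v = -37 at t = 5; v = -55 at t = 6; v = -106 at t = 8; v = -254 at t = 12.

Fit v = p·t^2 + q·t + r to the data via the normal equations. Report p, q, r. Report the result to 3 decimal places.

p = -2.007, q = 3.063, r = -1.750

Sums needed: Σt^2·t^2 = 26834, Σt^2·t = 2554, Σt^2 = 278, Σt·t = 278, Σt = 28, Σ1 = 5.
Moment sums: Σt^2·v = -46526, Σt·v = -4324, Σv = -481.
Solving the 3×3 system (Gaussian elimination) gives p = -80395/40053, q = 122669/40053, r = -1797/1027.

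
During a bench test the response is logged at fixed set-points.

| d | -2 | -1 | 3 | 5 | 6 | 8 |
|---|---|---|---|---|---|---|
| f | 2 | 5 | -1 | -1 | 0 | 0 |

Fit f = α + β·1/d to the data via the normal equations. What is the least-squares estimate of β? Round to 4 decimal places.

Setting ∂/∂α … = 0 gives: 6·α + (-27/40)·β = 5;  (-27/40)·α + (20801/14400)·β = -98/15.
Δ = 6·(20801/14400) − (-27/40)² = 7883/960.
α = (5·(20801/14400) − (-27/40)·(-98/15))/(7883/960) = 40501/118245; β = (6·(-98/15) − (-27/40)·5)/(7883/960) = -34392/7883.

β = -4.3628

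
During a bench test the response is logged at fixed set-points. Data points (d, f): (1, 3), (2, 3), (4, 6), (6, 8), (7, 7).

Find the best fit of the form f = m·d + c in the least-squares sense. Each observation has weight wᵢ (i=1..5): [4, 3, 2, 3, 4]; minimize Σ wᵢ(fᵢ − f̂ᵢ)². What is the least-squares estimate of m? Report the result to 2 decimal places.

Setting ∂/∂m … = 0 gives: 352·m + 64·c = 418;  64·m + 16·c = 85.
Eliminating c: 16·(row 1) − 64·(row 2) gives 1536·m = 16·418 − 64·85 = 1248, so m = 13/16.
Then c = (85 − 64·(13/16))/16 = 33/16.

m = 0.81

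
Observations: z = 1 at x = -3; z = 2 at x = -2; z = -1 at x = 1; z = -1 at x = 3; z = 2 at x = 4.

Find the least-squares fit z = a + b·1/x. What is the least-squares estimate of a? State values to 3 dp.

Normal-equation sums: Σ1 = 5, Σ1/x = 3/4, Σ1/x·1/x = 221/144.
Right-hand side: Σz = 3, Σ1/x·z = -13/6.
So MᵀM·[a, b]ᵀ = Mᵀz: [[5, 3/4]; [3/4, 221/144]]·[a, b]ᵀ = [3, -13/6]ᵀ.
Eliminating b: (221/144)·(row 1) − (3/4)·(row 2) gives (64/9)·a = (221/144)·3 − (3/4)·(-13/6) = 299/48, so a = 897/1024.
Then b = ((-13/6) − (3/4)·(897/1024))/(221/144) = -471/256.

a = 0.876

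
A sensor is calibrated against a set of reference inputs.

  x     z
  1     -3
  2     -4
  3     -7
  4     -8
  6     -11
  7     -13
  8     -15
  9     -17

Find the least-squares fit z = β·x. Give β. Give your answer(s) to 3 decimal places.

β = -1.900

Normal-equation sums: Σx·x = 260.
And Σx·z = -494.
Normal equations: [[260]]·[β]ᵀ = [-494]ᵀ.
Hence β = -494 / 260 ≈ -1.9.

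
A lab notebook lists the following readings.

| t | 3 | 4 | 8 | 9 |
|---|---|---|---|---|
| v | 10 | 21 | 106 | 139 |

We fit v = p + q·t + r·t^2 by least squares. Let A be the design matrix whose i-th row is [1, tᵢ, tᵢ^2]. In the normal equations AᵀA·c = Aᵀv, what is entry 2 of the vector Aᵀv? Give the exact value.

Entry 2 ↔ basis t, so (Aᵀv)_{2} = Σᵢ (t)·vᵢ = (3)·(10) + (4)·(21) + (8)·(106) + (9)·(139) = 2213.

2213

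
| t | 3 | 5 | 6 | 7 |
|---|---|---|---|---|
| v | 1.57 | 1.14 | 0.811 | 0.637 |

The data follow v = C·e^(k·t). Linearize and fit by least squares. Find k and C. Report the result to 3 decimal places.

k = -0.228, C = 3.244

Linearized form: ln v = k·t + ln C. From the 4 transformed points,
Σt = 21.0000, Σ(t)² = 119.0000, Σln v = -0.0784, Σt·ln v = -2.4055.
Equations: 119.0000·k + 21.0000·ln C = -2.4055;  21.0000·k + 4·ln C = -0.0784.
Slope k = (n·Σt·ln v − Σt·Σln v)/(n·Σ(t)² − (Σt)²) = (4·-2.4055 − 21.0000·-0.0784)/35.0000 = -0.22789; ln C = (Σln v − k·Σt)/n = 1.17682, so C = exp(1.17682) = 3.24404.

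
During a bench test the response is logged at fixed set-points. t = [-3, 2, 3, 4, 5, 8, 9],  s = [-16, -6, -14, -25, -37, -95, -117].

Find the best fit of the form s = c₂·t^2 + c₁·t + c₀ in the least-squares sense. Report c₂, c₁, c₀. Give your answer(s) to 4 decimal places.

c₂ = -1.4681, c₁ = 0.2675, c₀ = -1.7316

Normal-equation sums: Σt^2·t^2 = 11716, Σt^2·t = 1438, Σt^2 = 208, Σt·t = 208, Σt = 28, Σ1 = 7.
For Xᵀs: Σt^2·s = -17176, Σt·s = -2104, Σs = -310.
Inverting the 3×3 Gram matrix, [c₂, c₁, c₀]ᵀ = [-46864/31921, 8540/31921, -55274/31921]ᵀ.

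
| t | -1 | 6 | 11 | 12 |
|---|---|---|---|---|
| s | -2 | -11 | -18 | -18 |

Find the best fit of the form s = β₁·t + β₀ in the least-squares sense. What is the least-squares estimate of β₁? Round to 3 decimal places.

β₁ = -1.274

Forming XᵀX = [[302, 28]; [28, 4]] and Xᵀs = [-478, -49]ᵀ gives XᵀX·[β₁, β₀]ᵀ = Xᵀs.
Eliminating β₀: 4·(row 1) − 28·(row 2) gives 424·β₁ = 4·(-478) − 28·(-49) = -540, so β₁ = -135/106.
Then β₀ = ((-49) − 28·(-135/106))/4 = -707/212.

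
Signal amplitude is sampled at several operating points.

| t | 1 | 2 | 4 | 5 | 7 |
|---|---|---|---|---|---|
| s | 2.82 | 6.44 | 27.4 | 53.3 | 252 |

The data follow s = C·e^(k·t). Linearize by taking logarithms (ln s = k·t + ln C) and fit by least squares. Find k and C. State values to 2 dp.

With ln sᵢ as the transformed response and tᵢ as the regressor:
Σt = 19.0000, Σ(t)² = 95.0000, Σln s = 15.7152, Σt·ln s = 76.5897.
Equations: 95.0000·k + 19.0000·ln C = 76.5897;  19.0000·k + 5·ln C = 15.7152.
Δ = 95.0000·5 − (19.0000)² = 114.0000; k = (76.5897·5 − 19.0000·15.7152)/114.0000 = 0.74000, ln C = (95.0000·15.7152 − 19.0000·76.5897)/114.0000 = 0.33104, so C = exp(0.33104) = 1.39241.

k = 0.74, C = 1.39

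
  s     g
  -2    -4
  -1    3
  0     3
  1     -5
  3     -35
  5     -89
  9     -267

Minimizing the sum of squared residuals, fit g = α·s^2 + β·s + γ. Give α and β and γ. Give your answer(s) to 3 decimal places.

Sums needed: Σs^2·s^2 = 7285, Σs^2·s = 873, Σs^2 = 121, Σs·s = 121, Σs = 15, Σ1 = 7.
Moment sums: Σs^2·g = -24185, Σs·g = -2953, Σg = -394.
Normal equations: [[7285, 873, 121]; [873, 121, 15]; [121, 15, 7]]·[α, β, γ]ᵀ = [-24185, -2953, -394]ᵀ.
Inverting the 3×3 Gram matrix, [α, β, γ]ᵀ = [-124847/42414, -48087/14138, 39949/21207]ᵀ.

α = -2.944, β = -3.401, γ = 1.884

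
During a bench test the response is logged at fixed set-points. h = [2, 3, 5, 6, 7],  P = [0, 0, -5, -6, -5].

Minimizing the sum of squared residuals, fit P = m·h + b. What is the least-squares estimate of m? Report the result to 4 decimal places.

With design matrix M, MᵀM = [[123, 23]; [23, 5]] and MᵀP = [-96, -16]ᵀ.
Δ = 123·5 − 23² = 86.
m = ((-96)·5 − 23·(-16))/86 = -56/43; b = (123·(-16) − 23·(-96))/86 = 120/43.

m = -1.3023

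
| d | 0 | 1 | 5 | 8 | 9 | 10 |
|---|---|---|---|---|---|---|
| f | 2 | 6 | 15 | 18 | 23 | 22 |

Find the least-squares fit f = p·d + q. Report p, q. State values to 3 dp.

p = 2.000, q = 3.333

MᵀM·[p, q]ᵀ = Mᵀf reads: 271·p + 33·q = 652;  33·p + 6·q = 86.
det = 271·6 − 33² = 537.
p = (652·6 − 33·86)/537 = 2; q = (271·86 − 33·652)/537 = 10/3.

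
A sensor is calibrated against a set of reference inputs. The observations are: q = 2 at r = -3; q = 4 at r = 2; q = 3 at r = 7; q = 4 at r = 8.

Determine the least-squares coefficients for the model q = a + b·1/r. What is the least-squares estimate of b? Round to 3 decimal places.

Sums needed: Σ1 = 4, Σ1/r = 73/168, Σ1/r·1/r = 11209/28224.
Moment sums: Σq = 13, Σ1/r·q = 95/42.
So AᵀA·[a, b]ᵀ = Aᵀq: [[4, 73/168]; [73/168, 11209/28224]]·[a, b]ᵀ = [13, 95/42]ᵀ.
det = 4·(11209/28224) − (73/168)² = 13169/9408.
a = (13·(11209/28224) − (73/168)·(95/42))/(13169/9408) = 117977/39507; b = (4·(95/42) − (73/168)·13)/(13169/9408) = 31976/13169.

b = 2.428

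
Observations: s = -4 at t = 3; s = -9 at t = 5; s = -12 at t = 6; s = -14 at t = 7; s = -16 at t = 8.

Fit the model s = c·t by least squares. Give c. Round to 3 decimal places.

Entries of MᵀM: Σt·t = 183.
Right-hand side: Σt·s = -355.
Hence c = -355 / 183 ≈ -1.93989.

c = -1.940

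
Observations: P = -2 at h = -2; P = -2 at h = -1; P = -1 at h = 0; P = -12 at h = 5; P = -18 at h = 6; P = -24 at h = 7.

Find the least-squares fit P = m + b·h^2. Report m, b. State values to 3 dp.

Normal-equation sums: Σ1 = 6, Σh^2 = 115, Σh^2·h^2 = 4339.
And ΣP = -59, Σh^2·P = -2134.
Eliminating b: 4339·(row 1) − 115·(row 2) gives 12809·m = 4339·(-59) − 115·(-2134) = -10591, so m = -10591/12809.
Then b = ((-2134) − 115·(-10591/12809))/4339 = -6019/12809.

m = -0.827, b = -0.470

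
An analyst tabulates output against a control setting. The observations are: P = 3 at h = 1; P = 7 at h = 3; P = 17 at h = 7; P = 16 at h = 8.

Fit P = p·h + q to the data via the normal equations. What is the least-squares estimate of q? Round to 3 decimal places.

q = 1.069

Normal-equation sums: Σh·h = 123, Σh = 19, Σ1 = 4.
Right-hand side: Σh·P = 271, ΣP = 43.
So AᵀA·[p, q]ᵀ = AᵀP: [[123, 19]; [19, 4]]·[p, q]ᵀ = [271, 43]ᵀ.
Eliminating q: 4·(row 1) − 19·(row 2) gives 131·p = 4·271 − 19·43 = 267, so p = 267/131.
Then q = (43 − 19·(267/131))/4 = 140/131.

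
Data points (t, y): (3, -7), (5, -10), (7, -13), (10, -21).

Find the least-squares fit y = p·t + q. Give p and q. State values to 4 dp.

Setting ∂/∂p … = 0 gives: 183·p + 25·q = -372;  25·p + 4·q = -51.
det = 183·4 − 25² = 107.
p = ((-372)·4 − 25·(-51))/107 = -213/107; q = (183·(-51) − 25·(-372))/107 = -33/107.

p = -1.9907, q = -0.3084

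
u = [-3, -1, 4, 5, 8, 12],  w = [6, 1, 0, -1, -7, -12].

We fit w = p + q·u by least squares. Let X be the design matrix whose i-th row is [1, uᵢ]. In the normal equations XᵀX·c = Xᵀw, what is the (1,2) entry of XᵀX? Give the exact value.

25

Row 1 ↔ basis 1, column 2 ↔ basis u, so (XᵀX)_{1,2} = Σᵢ u = (1)·(-3) + (1)·(-1) + (1)·(4) + (1)·(5) + (1)·(8) + (1)·(12) = 25.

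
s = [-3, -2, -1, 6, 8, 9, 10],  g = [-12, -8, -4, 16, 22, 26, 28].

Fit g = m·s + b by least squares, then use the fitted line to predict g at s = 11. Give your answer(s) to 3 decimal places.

ĝ = 31.410

From the data, Σs·s = 295, Σs = 27, Σ1 = 7.
And Σs·g = 842, Σg = 68.
Normal equations: [[295, 27]; [27, 7]]·[m, b]ᵀ = [842, 68]ᵀ.
Eliminating b: 7·(row 1) − 27·(row 2) gives 1336·m = 7·842 − 27·68 = 4058, so m = 2029/668.
Then b = (68 − 27·(2029/668))/7 = -1337/668.
At s = 11: ĝ = (2029/668)·(11) + (-1337/668)·(1) = 10491/334.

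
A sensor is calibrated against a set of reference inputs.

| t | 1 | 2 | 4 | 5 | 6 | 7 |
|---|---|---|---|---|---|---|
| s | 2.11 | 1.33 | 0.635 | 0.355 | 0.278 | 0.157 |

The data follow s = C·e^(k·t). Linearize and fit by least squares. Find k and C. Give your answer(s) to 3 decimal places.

k = -0.423, C = 3.210

Let Y = ln s. Fitting Y = k·t + ln C by least squares:
Σt = 25.0000, Σ(t)² = 131.0000, Σln s = -3.5895, Σt·ln s = -26.3190.
Normal system: [[131.0000, 25.0000]; [25.0000, 6]]·[k, ln C]ᵀ = [-26.3190, -3.5895]ᵀ.
Δ = 131.0000·6 − (25.0000)² = 161.0000; k = (-26.3190·6 − 25.0000·-3.5895)/161.0000 = -0.42345, ln C = (131.0000·-3.5895 − 25.0000·-26.3190)/161.0000 = 1.16612, so C = exp(1.16612) = 3.20952.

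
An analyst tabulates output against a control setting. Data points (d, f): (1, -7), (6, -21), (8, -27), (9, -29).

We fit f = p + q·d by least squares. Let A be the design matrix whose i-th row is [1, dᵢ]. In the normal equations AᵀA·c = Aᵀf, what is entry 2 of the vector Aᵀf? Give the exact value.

Entry 2 ↔ basis d, so (Aᵀf)_{2} = Σᵢ (d)·fᵢ = (1)·(-7) + (6)·(-21) + (8)·(-27) + (9)·(-29) = -610.

-610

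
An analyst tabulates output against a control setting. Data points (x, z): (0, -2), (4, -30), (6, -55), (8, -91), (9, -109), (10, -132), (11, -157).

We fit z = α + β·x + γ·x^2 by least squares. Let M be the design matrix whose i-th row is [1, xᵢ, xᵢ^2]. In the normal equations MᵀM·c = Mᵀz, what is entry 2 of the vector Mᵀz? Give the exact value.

-5206

Entry 2 ↔ basis x, so (Mᵀz)_{2} = Σᵢ (x)·zᵢ = (0)·(-2) + (4)·(-30) + (6)·(-55) + (8)·(-91) + (9)·(-109) + (10)·(-132) + (11)·(-157) = -5206.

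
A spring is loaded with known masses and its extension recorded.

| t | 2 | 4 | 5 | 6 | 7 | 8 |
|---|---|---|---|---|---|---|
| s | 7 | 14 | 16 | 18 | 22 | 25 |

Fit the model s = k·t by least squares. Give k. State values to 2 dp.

With design matrix A, AᵀA = [[194]] and Aᵀs = [612]ᵀ.
Hence k = 612 / 194 ≈ 3.15464.

k = 3.15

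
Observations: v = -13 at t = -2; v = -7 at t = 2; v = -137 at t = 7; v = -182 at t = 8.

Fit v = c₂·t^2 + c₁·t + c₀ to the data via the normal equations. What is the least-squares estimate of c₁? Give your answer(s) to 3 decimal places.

Entries of XᵀX: Σt^2·t^2 = 6529, Σt^2·t = 855, Σt^2 = 121, Σt·t = 121, Σt = 15, Σ1 = 4.
Right-hand side: Σt^2·v = -18441, Σt·v = -2403, Σv = -339.
Row-reducing yields c₂ = -5063/1650, c₁ = 169/110, c₀ = 1906/825.

c₁ = 1.536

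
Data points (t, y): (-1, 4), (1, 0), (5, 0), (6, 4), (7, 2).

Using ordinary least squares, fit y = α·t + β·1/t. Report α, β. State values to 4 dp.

α = 0.4129, β = -2.4480

Compute the Gram sums: Σt·t = 112, Σt·1/t = 5, Σ1/t·1/t = 92089/44100.
For Mᵀy: Σt·y = 34, Σ1/t·y = -64/21.
MᵀM·[α, β]ᵀ = Mᵀy becomes [[112, 5]; [5, 92089/44100]]·[α, β]ᵀ = [34, -64/21]ᵀ.
det = 112·(92089/44100) − 5² = 328981/1575.
α = (34·(92089/44100) − 5·(-64/21))/(328981/1575) = 1901513/4605734; β = (112·(-64/21) − 5·34)/(328981/1575) = -805350/328981.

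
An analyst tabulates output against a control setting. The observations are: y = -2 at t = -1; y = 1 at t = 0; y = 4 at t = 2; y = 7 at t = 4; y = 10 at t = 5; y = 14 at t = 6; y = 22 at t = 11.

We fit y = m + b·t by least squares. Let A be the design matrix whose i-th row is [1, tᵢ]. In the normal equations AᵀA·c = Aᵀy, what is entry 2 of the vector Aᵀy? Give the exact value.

414

Entry 2 ↔ basis t, so (Aᵀy)_{2} = Σᵢ (t)·yᵢ = (-1)·(-2) + (0)·(1) + (2)·(4) + (4)·(7) + (5)·(10) + (6)·(14) + (11)·(22) = 414.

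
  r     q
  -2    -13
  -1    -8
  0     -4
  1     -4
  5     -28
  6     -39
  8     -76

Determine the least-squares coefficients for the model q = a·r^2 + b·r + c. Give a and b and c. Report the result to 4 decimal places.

a = -1.3802, b = 2.1502, c = -3.9631

From the data, Σr^2·r^2 = 6035, Σr^2·r = 845, Σr^2 = 131, Σr·r = 131, Σr = 17, Σ1 = 7.
Right-hand side: Σr^2·q = -7032, Σr·q = -952, Σq = -172.
Normal equations: [[6035, 845, 131]; [845, 131, 17]; [131, 17, 7]]·[a, b, c]ᵀ = [-7032, -952, -172]ᵀ.
Inverting the 3×3 Gram matrix, [a, b, c]ᵀ = [-26513/19209, 41303/19209, -25376/6403]ᵀ.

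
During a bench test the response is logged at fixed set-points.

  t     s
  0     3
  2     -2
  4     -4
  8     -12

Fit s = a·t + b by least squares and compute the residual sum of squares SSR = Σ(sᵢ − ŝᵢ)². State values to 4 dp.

SSR = 1.5429

The normal equations are: 84·a + 14·b = -116;  14·a + 4·b = -15.
Determinant 84·4 − 14² = 140.
a = ((-116)·4 − 14·(-15))/140 = -127/70; b = (84·(-15) − 14·(-116))/140 = 13/5.
Residuals: 2/5, -34/35, 23/35, -3/35; SSR = 54/35.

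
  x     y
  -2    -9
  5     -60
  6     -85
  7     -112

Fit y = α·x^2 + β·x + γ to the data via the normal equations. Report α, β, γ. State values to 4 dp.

α = -2.0678, β = -1.1418, γ = -3.0013

The normal system AᵀA·[α, β, γ]ᵀ = Aᵀy is [[4338, 676, 114]; [676, 114, 16]; [114, 16, 4]]·[α, β, γ]ᵀ = [-10084, -1576, -266]ᵀ.
Solving the 3×3 system (Gaussian elimination) gives α = -1251/605, β = -314/275, γ = -9079/3025.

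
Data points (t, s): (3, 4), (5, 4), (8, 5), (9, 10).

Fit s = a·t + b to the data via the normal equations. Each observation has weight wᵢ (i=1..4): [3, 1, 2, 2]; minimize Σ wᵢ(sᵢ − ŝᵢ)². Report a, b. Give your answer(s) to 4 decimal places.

The normal equations are: 342·a + 48·b = 316;  48·a + 8·b = 46.
Eliminating b: 8·(row 1) − 48·(row 2) gives 432·a = 8·316 − 48·46 = 320, so a = 20/27.
Then b = (46 − 48·(20/27))/8 = 47/36.

a = 0.7407, b = 1.3056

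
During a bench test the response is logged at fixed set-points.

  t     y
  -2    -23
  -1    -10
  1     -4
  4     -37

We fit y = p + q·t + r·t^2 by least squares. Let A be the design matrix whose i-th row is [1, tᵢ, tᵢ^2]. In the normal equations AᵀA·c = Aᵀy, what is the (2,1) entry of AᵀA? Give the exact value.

Row 2 ↔ basis t, column 1 ↔ basis 1, so (AᵀA)_{2,1} = Σᵢ t = (-2)·(1) + (-1)·(1) + (1)·(1) + (4)·(1) = 2.

2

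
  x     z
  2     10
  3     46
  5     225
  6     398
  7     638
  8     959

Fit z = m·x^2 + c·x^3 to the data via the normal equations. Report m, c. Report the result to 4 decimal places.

m = -0.8875, c = 1.9852

The normal system MᵀM·[m, c]ᵀ = Mᵀz is [[8515, 60751]; [60751, 442867]]·[m, c]ᵀ = [113045, 825257]ᵀ.
Determinant 8515·442867 − 60751² = 80328504.
m = (113045·442867 − 60751·825257)/80328504 = -2970333/3347021; c = (8515·825257 − 60751·113045)/80328504 = 6644440/3347021.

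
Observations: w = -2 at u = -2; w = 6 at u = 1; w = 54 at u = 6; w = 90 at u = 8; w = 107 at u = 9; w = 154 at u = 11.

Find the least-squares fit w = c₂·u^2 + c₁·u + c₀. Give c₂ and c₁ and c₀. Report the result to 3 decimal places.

c₂ = 0.972, c₁ = 3.185, c₀ = 0.921

The normal equations are: 26611·c₂ + 2781·c₁ + 307·c₀ = 35003;  2781·c₂ + 307·c₁ + 33·c₀ = 3711;  307·c₂ + 33·c₁ + 6·c₀ = 409.
Solving the 3×3 system (Gaussian elimination) gives c₂ = 26815/27592, c₁ = 87891/27592, c₀ = 6355/6898.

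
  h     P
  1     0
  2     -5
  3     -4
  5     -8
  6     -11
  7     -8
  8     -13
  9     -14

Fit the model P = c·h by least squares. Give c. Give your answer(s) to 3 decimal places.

c = -1.539

Sums needed: Σh·h = 269.
And Σh·P = -414.
So MᵀM·[c]ᵀ = MᵀP: [[269]]·[c]ᵀ = [-414]ᵀ.
Hence c = -414 / 269 ≈ -1.53903.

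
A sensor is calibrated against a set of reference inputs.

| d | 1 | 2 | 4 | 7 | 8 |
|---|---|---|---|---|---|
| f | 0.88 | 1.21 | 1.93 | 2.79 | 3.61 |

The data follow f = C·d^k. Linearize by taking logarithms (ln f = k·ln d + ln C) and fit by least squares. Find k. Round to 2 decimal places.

Let Y = ln f. Fitting Y = k·ln d + ln C by least squares:
Σln d = 6.1048, Σ(ln d)² = 10.5129, Σln f = 3.0301, Σln d·ln f = 5.7096.
Equations: 10.5129·k + 6.1048·ln C = 5.7096;  6.1048·k + 5·ln C = 3.0301.
Slope k = (n·Σln d·ln f − Σln d·Σln f)/(n·Σ(ln d)² − (Σln d)²) = (5·5.7096 − 6.1048·3.0301)/15.2960 = 0.65705; ln C = (Σln f − k·Σln d)/n = -0.19622.

k = 0.66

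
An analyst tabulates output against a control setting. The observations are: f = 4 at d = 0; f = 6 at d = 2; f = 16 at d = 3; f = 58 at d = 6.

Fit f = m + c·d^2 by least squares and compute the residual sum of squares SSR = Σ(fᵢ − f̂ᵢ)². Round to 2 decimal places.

Setting ∂/∂m … = 0 gives: 4·m + 49·c = 84;  49·m + 1393·c = 2256.
(Σ1 = 4, Σd^2 = 49, Σd^2·d^2 = 1393, Σf = 84, Σd^2·f = 2256.)
Determinant 4·1393 − 49² = 3171.
m = (84·1393 − 49·2256)/3171 = 308/151; c = (4·2256 − 49·84)/3171 = 1636/1057.
Residuals: 296/151, -2358/1057, 32/1057, 254/1057; SSR = 9384/1057.

SSR = 8.88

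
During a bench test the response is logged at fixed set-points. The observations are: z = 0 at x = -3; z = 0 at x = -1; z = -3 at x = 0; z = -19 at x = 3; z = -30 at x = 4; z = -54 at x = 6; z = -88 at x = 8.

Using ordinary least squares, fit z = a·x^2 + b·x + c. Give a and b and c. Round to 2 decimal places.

Sums needed: Σx^2·x^2 = 5811, Σx^2·x = 791, Σx^2 = 135, Σx·x = 135, Σx = 17, Σ1 = 7.
For Aᵀz: Σx^2·z = -8227, Σx·z = -1205, Σz = -194.
Normal equations: [[5811, 791, 135]; [791, 135, 17]; [135, 17, 7]]·[a, b, c]ᵀ = [-8227, -1205, -194]ᵀ.
Solving the 3×3 system (Gaussian elimination) gives a = -281685/301282, b = -967169/301282, c = -284240/150641.

a = -0.93, b = -3.21, c = -1.89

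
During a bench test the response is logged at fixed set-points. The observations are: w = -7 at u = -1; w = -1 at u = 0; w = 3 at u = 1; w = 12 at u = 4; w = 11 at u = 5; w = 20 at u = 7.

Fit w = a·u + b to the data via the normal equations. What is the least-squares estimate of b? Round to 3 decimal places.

Entries of MᵀM: Σu·u = 92, Σu = 16, Σ1 = 6.
And Σu·w = 253, Σw = 38.
Eliminating b: 6·(row 1) − 16·(row 2) gives 296·a = 6·253 − 16·38 = 910, so a = 455/148.
Then b = (38 − 16·(455/148))/6 = -69/37.

b = -1.865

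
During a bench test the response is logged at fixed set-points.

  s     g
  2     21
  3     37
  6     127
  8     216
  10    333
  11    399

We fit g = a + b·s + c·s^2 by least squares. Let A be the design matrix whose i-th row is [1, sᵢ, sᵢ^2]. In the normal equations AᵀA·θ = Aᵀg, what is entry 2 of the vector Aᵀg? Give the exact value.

10362

Entry 2 ↔ basis s, so (Aᵀg)_{2} = Σᵢ (s)·gᵢ = (2)·(21) + (3)·(37) + (6)·(127) + (8)·(216) + (10)·(333) + (11)·(399) = 10362.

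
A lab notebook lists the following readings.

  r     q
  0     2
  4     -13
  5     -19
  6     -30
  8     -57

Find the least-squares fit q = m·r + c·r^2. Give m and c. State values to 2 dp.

Sums needed: Σr·r = 141, Σr·r^2 = 917, Σr^2·r^2 = 6273.
And Σr·q = -783, Σr^2·q = -5411.
XᵀX·[m, c]ᵀ = Xᵀq becomes [[141, 917]; [917, 6273]]·[m, c]ᵀ = [-783, -5411]ᵀ.
det = 141·6273 − 917² = 43604.
m = ((-783)·6273 − 917·(-5411))/43604 = 12532/10901; c = (141·(-5411) − 917·(-783))/43604 = -11235/10901.

m = 1.15, c = -1.03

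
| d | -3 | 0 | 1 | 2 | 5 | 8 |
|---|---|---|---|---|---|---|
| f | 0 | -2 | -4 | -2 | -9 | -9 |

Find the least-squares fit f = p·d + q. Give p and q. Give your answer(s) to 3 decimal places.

Compute the Gram sums: Σd·d = 103, Σd = 13, Σ1 = 6.
Moment sums: Σd·f = -125, Σf = -26.
Eliminating q: 6·(row 1) − 13·(row 2) gives 449·p = 6·(-125) − 13·(-26) = -412, so p = -412/449.
Then q = ((-26) − 13·(-412/449))/6 = -1053/449.

p = -0.918, q = -2.345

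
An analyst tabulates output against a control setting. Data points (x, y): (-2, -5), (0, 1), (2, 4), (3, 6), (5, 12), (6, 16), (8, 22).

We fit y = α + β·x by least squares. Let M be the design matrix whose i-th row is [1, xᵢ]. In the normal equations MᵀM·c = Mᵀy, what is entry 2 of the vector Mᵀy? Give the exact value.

368

Entry 2 ↔ basis x, so (Mᵀy)_{2} = Σᵢ (x)·yᵢ = (-2)·(-5) + (0)·(1) + (2)·(4) + (3)·(6) + (5)·(12) + (6)·(16) + (8)·(22) = 368.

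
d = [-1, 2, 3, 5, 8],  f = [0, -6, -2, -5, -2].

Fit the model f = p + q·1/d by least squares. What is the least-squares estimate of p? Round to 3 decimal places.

p = -2.900

Compute the Gram sums: Σ1 = 5, Σ1/d = 19/120, Σ1/d·1/d = 20401/14400.
For Mᵀf: Σf = -15, Σ1/d·f = -59/12.
MᵀM·[p, q]ᵀ = Mᵀf becomes [[5, 19/120]; [19/120, 20401/14400]]·[p, q]ᵀ = [-15, -59/12]ᵀ.
Eliminating q: (20401/14400)·(row 1) − (19/120)·(row 2) gives (25411/3600)·p = (20401/14400)·(-15) − (19/120)·(-59/12) = -58961/2880, so p = -294805/101644.
Then q = ((-59/12) − (19/120)·(-294805/101644))/(20401/14400) = -79950/25411.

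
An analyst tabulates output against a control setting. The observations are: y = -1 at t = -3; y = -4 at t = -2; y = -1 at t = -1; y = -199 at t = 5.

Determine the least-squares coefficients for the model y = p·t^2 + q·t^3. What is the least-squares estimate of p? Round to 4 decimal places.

p = -3.0402

Entries of AᵀA: Σt^2·t^2 = 723, Σt^2·t^3 = 2849, Σt^3·t^3 = 16419.
Right-hand side: Σt^2·y = -5001, Σt^3·y = -24815.
Δ = 723·16419 − 2849² = 3754136.
p = ((-5001)·16419 − 2849·(-24815))/3754136 = -2853371/938534; q = (723·(-24815) − 2849·(-5001))/3754136 = -923349/938534.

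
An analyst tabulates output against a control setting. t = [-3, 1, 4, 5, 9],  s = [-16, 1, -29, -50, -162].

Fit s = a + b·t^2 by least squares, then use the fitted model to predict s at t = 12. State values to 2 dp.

ŝ = -290.54

The normal system XᵀX·[a, b]ᵀ = Xᵀs is [[5, 132]; [132, 7524]]·[a, b]ᵀ = [-256, -14979]ᵀ.
Δ = 5·7524 − 132² = 20196.
a = ((-256)·7524 − 132·(-14979))/20196 = 43/17; b = (5·(-14979) − 132·(-256))/20196 = -4567/2244.
At t = 12: ŝ = (43/17)·(1) + (-4567/2244)·(144) = -54331/187.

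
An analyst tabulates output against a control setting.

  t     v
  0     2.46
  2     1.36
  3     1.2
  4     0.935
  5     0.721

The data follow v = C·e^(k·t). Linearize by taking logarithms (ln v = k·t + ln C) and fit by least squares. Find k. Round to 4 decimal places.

k = -0.2385

With ln vᵢ as the transformed response and tᵢ as the regressor:
AᵀA = [[54.0000, 14.0000]; [14.0000, 5]], rhs = [-0.7425, 0.9956]ᵀ  (here Σt = 14.0000, Σ(t)² = 54.0000, Σln v = 0.9956, Σt·ln v = -0.7425).
Δ = 54.0000·5 − (14.0000)² = 74.0000; k = (-0.7425·5 − 14.0000·0.9956)/74.0000 = -0.23853, ln C = (54.0000·0.9956 − 14.0000·-0.7425)/74.0000 = 0.86702.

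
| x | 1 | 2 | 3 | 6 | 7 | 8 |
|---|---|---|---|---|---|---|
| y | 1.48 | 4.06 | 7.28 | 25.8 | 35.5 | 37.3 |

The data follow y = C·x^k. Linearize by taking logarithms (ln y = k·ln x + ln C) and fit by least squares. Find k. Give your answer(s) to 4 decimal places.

k = 1.6128

Taking logs, ln y = k·ln x + ln C, so regress ln y on ln x.
XᵀX = [[13.0084, 7.6089]; [7.6089, 6]], rhs = [23.4475, 14.2173]ᵀ  (here Σln x = 7.6089, Σ(ln x)² = 13.0084, Σln y = 14.2173, Σln x·ln y = 23.4475).
Slope k = (n·Σln x·ln y − Σln x·Σln y)/(n·Σ(ln x)² − (Σln x)²) = (6·23.4475 − 7.6089·14.2173)/20.1558 = 1.61282; ln C = (Σln y − k·Σln x)/n = 0.32425.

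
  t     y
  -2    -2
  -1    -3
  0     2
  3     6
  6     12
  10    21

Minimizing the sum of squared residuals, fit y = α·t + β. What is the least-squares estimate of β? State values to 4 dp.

MᵀM·[α, β]ᵀ = Mᵀy reads: 150·α + 16·β = 307;  16·α + 6·β = 36.
Eliminating β: 6·(row 1) − 16·(row 2) gives 644·α = 6·307 − 16·36 = 1266, so α = 633/322.
Then β = (36 − 16·(633/322))/6 = 122/161.

β = 0.7578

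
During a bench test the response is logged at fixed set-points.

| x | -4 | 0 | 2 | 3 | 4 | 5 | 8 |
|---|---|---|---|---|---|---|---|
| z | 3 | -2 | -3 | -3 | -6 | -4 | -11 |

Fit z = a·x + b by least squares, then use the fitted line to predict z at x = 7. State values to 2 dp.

Entries of AᵀA: Σx·x = 134, Σx = 18, Σ1 = 7.
Moment sums: Σx·z = -159, Σz = -26.
AᵀA·[a, b]ᵀ = Aᵀz becomes [[134, 18]; [18, 7]]·[a, b]ᵀ = [-159, -26]ᵀ.
Δ = 134·7 − 18² = 614.
a = ((-159)·7 − 18·(-26))/614 = -645/614; b = (134·(-26) − 18·(-159))/614 = -311/307.
At x = 7: ẑ = (-645/614)·(7) + (-311/307)·(1) = -5137/614.

ẑ = -8.37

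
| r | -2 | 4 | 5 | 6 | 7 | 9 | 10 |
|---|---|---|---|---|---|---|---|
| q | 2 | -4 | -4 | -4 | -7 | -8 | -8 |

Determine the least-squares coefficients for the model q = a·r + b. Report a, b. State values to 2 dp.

From the data, Σr·r = 311, Σr = 39, Σ1 = 7.
And Σr·q = -265, Σq = -33.
Eliminating b: 7·(row 1) − 39·(row 2) gives 656·a = 7·(-265) − 39·(-33) = -568, so a = -71/82.
Then b = ((-33) − 39·(-71/82))/7 = 9/82.

a = -0.87, b = 0.11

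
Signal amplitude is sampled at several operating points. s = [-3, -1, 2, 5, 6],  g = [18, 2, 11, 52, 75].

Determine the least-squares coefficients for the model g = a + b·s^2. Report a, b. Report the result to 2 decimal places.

a = 0.76, b = 2.06

The normal system AᵀA·[a, b]ᵀ = Aᵀg is [[5, 75]; [75, 2019]]·[a, b]ᵀ = [158, 4208]ᵀ.
Δ = 5·2019 − 75² = 4470.
a = (158·2019 − 75·4208)/4470 = 567/745; b = (5·4208 − 75·158)/4470 = 919/447.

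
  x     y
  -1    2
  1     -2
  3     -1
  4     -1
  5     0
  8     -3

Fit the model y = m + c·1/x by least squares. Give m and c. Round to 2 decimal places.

With design matrix M, MᵀM = [[6, 109/120]; [109/120, 32101/14400]] and Mᵀy = [-5, -119/24]ᵀ.
Eliminating c: (32101/14400)·(row 1) − (109/120)·(row 2) gives (7229/576)·m = (32101/14400)·(-5) − (109/120)·(-119/24) = -1913/288, so m = -3826/7229.
Then c = ((-119/24) − (109/120)·(-3826/7229))/(32101/14400) = -14520/7229.

m = -0.53, c = -2.01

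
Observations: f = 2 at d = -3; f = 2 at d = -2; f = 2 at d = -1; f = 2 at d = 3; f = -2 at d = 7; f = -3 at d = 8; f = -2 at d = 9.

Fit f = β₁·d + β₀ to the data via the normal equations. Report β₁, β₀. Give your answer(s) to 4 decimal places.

Normal-equation sums: Σd·d = 217, Σd = 21, Σ1 = 7.
For Aᵀf: Σd·f = -62, Σf = 1.
So AᵀA·[β₁, β₀]ᵀ = Aᵀf: [[217, 21]; [21, 7]]·[β₁, β₀]ᵀ = [-62, 1]ᵀ.
Eliminating β₀: 7·(row 1) − 21·(row 2) gives 1078·β₁ = 7·(-62) − 21·1 = -455, so β₁ = -65/154.
Then β₀ = (1 − 21·(-65/154))/7 = 31/22.

β₁ = -0.4221, β₀ = 1.4091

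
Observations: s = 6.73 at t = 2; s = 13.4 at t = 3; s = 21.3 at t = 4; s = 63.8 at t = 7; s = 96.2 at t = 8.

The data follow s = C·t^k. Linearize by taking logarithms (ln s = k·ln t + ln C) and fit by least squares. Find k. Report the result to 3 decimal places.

Let Y = ln s. Fitting Y = k·ln t + ln C by least squares:
XᵀX = [[11.7199, 7.2034]; [7.2034, 5]], rhs = [25.9953, 16.2827]ᵀ  (here Σln t = 7.2034, Σ(ln t)² = 11.7199, Σln s = 16.2827, Σln t·ln s = 25.9953).
Slope k = (n·Σln t·ln s − Σln t·Σln s)/(n·Σ(ln t)² − (Σln t)²) = (5·25.9953 − 7.2034·16.2827)/6.7102 = 1.89049; ln C = (Σln s − k·Σln t)/n = 0.53295.

k = 1.890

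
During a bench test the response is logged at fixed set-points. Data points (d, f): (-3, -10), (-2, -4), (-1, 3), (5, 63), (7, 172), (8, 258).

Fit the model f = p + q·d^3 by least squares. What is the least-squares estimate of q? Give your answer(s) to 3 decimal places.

q = 0.498

MᵀM·[p, q]ᵀ = Mᵀf reads: 6·p + 944·q = 482;  944·p + 396212·q = 199266.
(Σ1 = 6, Σd^3 = 944, Σd^3·d^3 = 396212, Σf = 482, Σd^3·f = 199266.)
Δ = 6·396212 − 944² = 1486136.
p = (482·396212 − 944·199266)/1486136 = 358385/185767; q = (6·199266 − 944·482)/1486136 = 185147/371534.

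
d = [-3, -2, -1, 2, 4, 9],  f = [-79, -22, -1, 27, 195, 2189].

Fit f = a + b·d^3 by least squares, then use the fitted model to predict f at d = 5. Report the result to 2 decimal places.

The normal system MᵀM·[a, b]ᵀ = Mᵀf is [[6, 765]; [765, 536395]]·[a, b]ᵀ = [2309, 1610787]ᵀ.
Δ = 6·536395 − 765² = 2633145.
a = (2309·536395 − 765·1610787)/2633145 = 1256800/526629; b = (6·1610787 − 765·2309)/2633145 = 2632779/877715.
At d = 5: f̂ = (1256800/526629)·(1) + (2632779/877715)·(125) = 198715225/526629.

f̂ = 377.33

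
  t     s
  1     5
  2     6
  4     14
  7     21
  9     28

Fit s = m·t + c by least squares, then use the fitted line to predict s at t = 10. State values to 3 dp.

Setting ∂/∂m … = 0 gives: 151·m + 23·c = 472;  23·m + 5·c = 74.
Eliminating c: 5·(row 1) − 23·(row 2) gives 226·m = 5·472 − 23·74 = 658, so m = 329/113.
Then c = (74 − 23·(329/113))/5 = 159/113.
At t = 10: ŝ = (329/113)·(10) + (159/113)·(1) = 3449/113.

ŝ = 30.522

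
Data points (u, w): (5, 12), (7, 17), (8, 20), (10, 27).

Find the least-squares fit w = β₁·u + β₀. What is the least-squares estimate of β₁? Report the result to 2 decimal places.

Forming XᵀX = [[238, 30]; [30, 4]] and Xᵀw = [609, 76]ᵀ gives XᵀX·[β₁, β₀]ᵀ = Xᵀw.
Determinant 238·4 − 30² = 52.
β₁ = (609·4 − 30·76)/52 = 3; β₀ = (238·76 − 30·609)/52 = -7/2.

β₁ = 3.00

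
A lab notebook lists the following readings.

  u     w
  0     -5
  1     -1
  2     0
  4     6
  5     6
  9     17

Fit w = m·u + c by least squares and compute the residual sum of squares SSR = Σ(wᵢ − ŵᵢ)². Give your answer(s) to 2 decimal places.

SSR = 4.44

Entries of XᵀX: Σu·u = 127, Σu = 21, Σ1 = 6.
And Σu·w = 206, Σw = 23.
XᵀX·[m, c]ᵀ = Xᵀw becomes [[127, 21]; [21, 6]]·[m, c]ᵀ = [206, 23]ᵀ.
Eliminating c: 6·(row 1) − 21·(row 2) gives 321·m = 6·206 − 21·23 = 753, so m = 251/107.
Then c = (23 − 21·(251/107))/6 = -1405/321.
Residuals: -200/321, 331/321, -101/321, 319/321, -434/321, 85/321; SSR = 1424/321.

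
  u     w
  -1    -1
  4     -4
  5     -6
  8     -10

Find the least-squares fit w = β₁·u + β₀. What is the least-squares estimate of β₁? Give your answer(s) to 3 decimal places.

β₁ = -0.976

Setting ∂/∂β₁ … = 0 gives: 106·β₁ + 16·β₀ = -125;  16·β₁ + 4·β₀ = -21.
(Σu·u = 106, Σu = 16, Σ1 = 4, Σu·w = -125, Σw = -21.)
Eliminating β₀: 4·(row 1) − 16·(row 2) gives 168·β₁ = 4·(-125) − 16·(-21) = -164, so β₁ = -41/42.
Then β₀ = ((-21) − 16·(-41/42))/4 = -113/84.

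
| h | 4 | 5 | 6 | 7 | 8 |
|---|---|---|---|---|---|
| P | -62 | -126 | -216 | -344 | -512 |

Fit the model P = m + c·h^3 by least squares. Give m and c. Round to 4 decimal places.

From the data, Σ1 = 5, Σh^3 = 1260, Σh^3·h^3 = 446170.
Moment sums: ΣP = -1260, Σh^3·P = -446510.
Normal equations: [[5, 1260]; [1260, 446170]]·[m, c]ᵀ = [-1260, -446510]ᵀ.
Determinant 5·446170 − 1260² = 643250.
m = ((-1260)·446170 − 1260·(-446510))/643250 = 8568/12865; c = (5·(-446510) − 1260·(-1260))/643250 = -12899/12865.

m = 0.6660, c = -1.0026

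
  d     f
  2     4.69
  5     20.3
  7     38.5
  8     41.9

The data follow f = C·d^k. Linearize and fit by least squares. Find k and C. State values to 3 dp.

k = 1.619, C = 1.528

Let Y = ln f. Fitting Y = k·ln d + ln C by least squares:
Σln d = 6.3279, Σ(ln d)² = 11.1814, Σln f = 11.9420, Σln d·ln f = 20.7878.
Normal system: [[11.1814, 6.3279]; [6.3279, 4]]·[k, ln C]ᵀ = [20.7878, 11.9420]ᵀ.
Δ = 11.1814·4 − (6.3279)² = 4.6828; k = (20.7878·4 − 6.3279·11.9420)/4.6828 = 1.61933, ln C = (11.1814·11.9420 − 6.3279·20.7878)/4.6828 = 0.42375, so C = exp(0.42375) = 1.52768.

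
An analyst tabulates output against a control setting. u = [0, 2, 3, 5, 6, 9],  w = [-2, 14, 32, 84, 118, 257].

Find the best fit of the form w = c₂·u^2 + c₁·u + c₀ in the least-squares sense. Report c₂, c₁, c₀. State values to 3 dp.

Compute the Gram sums: Σu^2·u^2 = 8579, Σu^2·u = 1105, Σu^2 = 155, Σu·u = 155, Σu = 25, Σ1 = 6.
And Σu^2·w = 27509, Σu·w = 3565, Σw = 503.
Normal equations: [[8579, 1105, 155]; [1105, 155, 25]; [155, 25, 6]]·[c₂, c₁, c₀]ᵀ = [27509, 3565, 503]ᵀ.
Row-reducing yields c₂ = 12649/4344, c₁ = 11293/4344, c₀ = -402/181.

c₂ = 2.912, c₁ = 2.600, c₀ = -2.221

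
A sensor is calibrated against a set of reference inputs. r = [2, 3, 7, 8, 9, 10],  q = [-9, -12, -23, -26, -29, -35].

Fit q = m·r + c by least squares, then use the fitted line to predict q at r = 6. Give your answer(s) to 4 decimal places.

Compute the Gram sums: Σr·r = 307, Σr = 39, Σ1 = 6.
And Σr·q = -1034, Σq = -134.
MᵀM·[m, c]ᵀ = Mᵀq becomes [[307, 39]; [39, 6]]·[m, c]ᵀ = [-1034, -134]ᵀ.
Eliminating c: 6·(row 1) − 39·(row 2) gives 321·m = 6·(-1034) − 39·(-134) = -978, so m = -326/107.
Then c = ((-134) − 39·(-326/107))/6 = -812/321.
At r = 6: q̂ = (-326/107)·(6) + (-812/321)·(1) = -6680/321.

q̂ = -20.8100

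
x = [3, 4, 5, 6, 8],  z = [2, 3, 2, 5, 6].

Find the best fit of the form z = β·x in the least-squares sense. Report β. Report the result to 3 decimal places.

The normal equations are: 150·β = 106.
Hence β = 106 / 150 ≈ 0.706667.

β = 0.707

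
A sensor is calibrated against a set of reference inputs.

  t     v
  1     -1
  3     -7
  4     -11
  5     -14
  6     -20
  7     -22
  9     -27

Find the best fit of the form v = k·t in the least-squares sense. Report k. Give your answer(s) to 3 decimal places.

Sums needed: Σt·t = 217.
Moment sums: Σt·v = -653.
AᵀA·[k]ᵀ = Aᵀv becomes [[217]]·[k]ᵀ = [-653]ᵀ.
Hence k = -653 / 217 ≈ -3.00922.

k = -3.009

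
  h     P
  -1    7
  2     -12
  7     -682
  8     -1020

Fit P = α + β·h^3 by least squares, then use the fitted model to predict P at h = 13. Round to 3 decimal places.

P̂ = -4391.960

From the data, Σ1 = 4, Σh^3 = 862, Σh^3·h^3 = 379858.
Right-hand side: ΣP = -1707, Σh^3·P = -756269.
So MᵀM·[α, β]ᵀ = MᵀP: [[4, 862]; [862, 379858]]·[α, β]ᵀ = [-1707, -756269]ᵀ.
Determinant 4·379858 − 862² = 776388.
α = ((-1707)·379858 − 862·(-756269))/776388 = 871568/194097; β = (4·(-756269) − 862·(-1707))/776388 = -776821/388194.
At h = 13: P̂ = (871568/194097)·(1) + (-776821/388194)·(2197) = -568310867/129398.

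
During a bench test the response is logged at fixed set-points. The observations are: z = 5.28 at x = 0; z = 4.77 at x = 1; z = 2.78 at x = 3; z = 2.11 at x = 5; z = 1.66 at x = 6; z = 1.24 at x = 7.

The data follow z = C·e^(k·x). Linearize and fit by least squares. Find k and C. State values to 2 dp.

k = -0.20, C = 5.49

Let Y = ln z. Fitting Y = k·x + ln C by least squares:
Sums: Σx = 22.0000, Σ(x)² = 120.0000, Σln z = 5.7173, Σx·ln z = 12.9098.
Normal system: [[120.0000, 22.0000]; [22.0000, 6]]·[k, ln C]ᵀ = [12.9098, 5.7173]ᵀ.
Slope k = (n·Σx·ln z − Σx·Σln z)/(n·Σ(x)² − (Σx)²) = (6·12.9098 − 22.0000·5.7173)/236.0000 = -0.20476; ln C = (Σln z − k·Σx)/n = 1.70366, so C = exp(1.70366) = 5.49404.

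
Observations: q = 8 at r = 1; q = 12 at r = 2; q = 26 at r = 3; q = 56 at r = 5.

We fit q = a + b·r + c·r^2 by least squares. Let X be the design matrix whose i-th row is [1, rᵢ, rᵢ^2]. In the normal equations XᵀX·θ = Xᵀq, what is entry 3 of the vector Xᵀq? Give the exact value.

1690

Entry 3 ↔ basis r^2, so (Xᵀq)_{3} = Σᵢ (r^2)·qᵢ = (1)·(8) + (4)·(12) + (9)·(26) + (25)·(56) = 1690.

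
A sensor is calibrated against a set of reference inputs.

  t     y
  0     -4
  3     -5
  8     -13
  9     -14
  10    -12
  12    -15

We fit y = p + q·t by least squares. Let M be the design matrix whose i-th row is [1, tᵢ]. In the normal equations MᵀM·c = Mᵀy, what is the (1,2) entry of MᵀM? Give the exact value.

42

Row 1 ↔ basis 1, column 2 ↔ basis t, so (MᵀM)_{1,2} = Σᵢ t = (1)·(0) + (1)·(3) + (1)·(8) + (1)·(9) + (1)·(10) + (1)·(12) = 42.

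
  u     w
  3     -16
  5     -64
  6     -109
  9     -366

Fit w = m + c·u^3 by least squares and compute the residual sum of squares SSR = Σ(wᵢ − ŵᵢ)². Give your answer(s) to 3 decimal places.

SSR = 1.025

Normal-equation sums: Σ1 = 4, Σu^3 = 1097, Σu^3·u^3 = 594451.
For Mᵀw: Σw = -555, Σu^3·w = -298790.
MᵀM·[m, c]ᵀ = Mᵀw becomes [[4, 1097]; [1097, 594451]]·[m, c]ᵀ = [-555, -298790]ᵀ.
Δ = 4·594451 − 1097² = 1174395.
m = ((-555)·594451 − 1097·(-298790))/1174395 = -429535/234879; c = (4·(-298790) − 1097·(-555))/1174395 = -117265/234879.
Residuals: -162374/234879, 18468/78293, 156964/234879, -49994/234879; SSR = 240856/234879.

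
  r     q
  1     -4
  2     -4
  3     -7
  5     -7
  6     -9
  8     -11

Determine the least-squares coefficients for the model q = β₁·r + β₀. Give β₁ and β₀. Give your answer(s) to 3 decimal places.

From the data, Σr·r = 139, Σr = 25, Σ1 = 6.
Right-hand side: Σr·q = -210, Σq = -42.
det = 139·6 − 25² = 209.
β₁ = ((-210)·6 − 25·(-42))/209 = -210/209; β₀ = (139·(-42) − 25·(-210))/209 = -588/209.

β₁ = -1.005, β₀ = -2.813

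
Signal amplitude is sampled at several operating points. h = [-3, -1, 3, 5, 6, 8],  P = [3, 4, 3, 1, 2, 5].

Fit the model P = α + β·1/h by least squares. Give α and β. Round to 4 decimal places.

Forming MᵀM = [[6, -61/120]; [-61/120, 2089/1600]] and MᵀP = [18, -341/120]ᵀ gives MᵀM·[α, β]ᵀ = MᵀP.
Determinant 6·(2089/1600) − (-61/120)² = 21817/2880.
α = (18·(2089/1600) − (-61/120)·(-341/120))/(21817/2880) = 317617/109085; β = (6·(-341/120) − (-61/120)·18)/(21817/2880) = -22752/21817.

α = 2.9116, β = -1.0429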